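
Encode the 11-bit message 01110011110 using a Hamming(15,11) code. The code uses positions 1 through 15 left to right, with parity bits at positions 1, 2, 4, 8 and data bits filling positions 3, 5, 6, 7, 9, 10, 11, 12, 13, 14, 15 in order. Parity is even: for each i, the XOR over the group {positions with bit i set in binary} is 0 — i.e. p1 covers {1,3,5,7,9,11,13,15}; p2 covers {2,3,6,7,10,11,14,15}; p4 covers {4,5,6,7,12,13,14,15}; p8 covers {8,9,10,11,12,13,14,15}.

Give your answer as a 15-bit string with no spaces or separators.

000011100011110

Place data at non-parity positions: p1 p2 0 p4 1 1 1 p8 0 0 1 1 1 1 0
p1 (pos 1,3,5,7,9,11,13,15): XOR of data positions = 0⊕1⊕1⊕0⊕1⊕1⊕0 = 0
p2 (pos 2,3,6,7,10,11,14,15): XOR of data positions = 0⊕1⊕1⊕0⊕1⊕1⊕0 = 0
p4 (pos 4,5,6,7,12,13,14,15): XOR of data positions = 1⊕1⊕1⊕1⊕1⊕1⊕0 = 0
p8 (pos 8,9,10,11,12,13,14,15): XOR of data positions = 0⊕0⊕1⊕1⊕1⊕1⊕0 = 0
Codeword: 000011100011110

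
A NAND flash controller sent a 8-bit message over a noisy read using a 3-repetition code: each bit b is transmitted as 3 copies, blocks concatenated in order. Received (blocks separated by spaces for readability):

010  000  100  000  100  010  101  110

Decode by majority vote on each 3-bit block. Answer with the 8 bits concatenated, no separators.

00000011

Block 1 (010): 1 one → 0
Block 2 (000): 0 ones → 0
Block 3 (100): 1 one → 0
Block 4 (000): 0 ones → 0
Block 5 (100): 1 one → 0
Block 6 (010): 1 one → 0
Block 7 (101): 2 ones → 1
Block 8 (110): 2 ones → 1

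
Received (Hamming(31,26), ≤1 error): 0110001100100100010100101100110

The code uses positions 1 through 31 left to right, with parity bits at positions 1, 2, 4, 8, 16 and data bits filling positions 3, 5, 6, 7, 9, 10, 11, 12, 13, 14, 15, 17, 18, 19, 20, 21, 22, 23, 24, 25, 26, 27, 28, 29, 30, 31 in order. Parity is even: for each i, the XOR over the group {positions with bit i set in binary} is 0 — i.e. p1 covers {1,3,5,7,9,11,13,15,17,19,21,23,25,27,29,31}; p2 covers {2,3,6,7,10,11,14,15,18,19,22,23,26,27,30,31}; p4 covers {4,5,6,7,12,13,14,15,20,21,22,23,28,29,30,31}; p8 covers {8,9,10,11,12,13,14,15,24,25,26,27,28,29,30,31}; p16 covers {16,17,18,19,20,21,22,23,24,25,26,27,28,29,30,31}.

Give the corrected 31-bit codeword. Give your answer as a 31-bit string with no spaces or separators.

0110001100100100010100101000110

s1 (pos 1,3,5,7,9,11,13,15,17,19,21,23,25,27,29,31): 0⊕1⊕0⊕1⊕0⊕1⊕0⊕0⊕0⊕0⊕0⊕1⊕1⊕0⊕1⊕0 = 0
s2 (pos 2,3,6,7,10,11,14,15,18,19,22,23,26,27,30,31): 1⊕1⊕0⊕1⊕0⊕1⊕1⊕0⊕1⊕0⊕0⊕1⊕1⊕0⊕1⊕0 = 1
s4 (pos 4,5,6,7,12,13,14,15,20,21,22,23,28,29,30,31): 0⊕0⊕0⊕1⊕0⊕0⊕1⊕0⊕1⊕0⊕0⊕1⊕0⊕1⊕1⊕0 = 0
s8 (pos 8,9,10,11,12,13,14,15,24,25,26,27,28,29,30,31): 1⊕0⊕0⊕1⊕0⊕0⊕1⊕0⊕0⊕1⊕1⊕0⊕0⊕1⊕1⊕0 = 1
s16 (pos 16,17,18,19,20,21,22,23,24,25,26,27,28,29,30,31): 0⊕0⊕1⊕0⊕1⊕0⊕0⊕1⊕0⊕1⊕1⊕0⊕0⊕1⊕1⊕0 = 1
Syndrome s16…s1 = 11010 → error at position 26.
Flip position 26: 0110001100100100010100101100110 → 0110001100100100010100101000110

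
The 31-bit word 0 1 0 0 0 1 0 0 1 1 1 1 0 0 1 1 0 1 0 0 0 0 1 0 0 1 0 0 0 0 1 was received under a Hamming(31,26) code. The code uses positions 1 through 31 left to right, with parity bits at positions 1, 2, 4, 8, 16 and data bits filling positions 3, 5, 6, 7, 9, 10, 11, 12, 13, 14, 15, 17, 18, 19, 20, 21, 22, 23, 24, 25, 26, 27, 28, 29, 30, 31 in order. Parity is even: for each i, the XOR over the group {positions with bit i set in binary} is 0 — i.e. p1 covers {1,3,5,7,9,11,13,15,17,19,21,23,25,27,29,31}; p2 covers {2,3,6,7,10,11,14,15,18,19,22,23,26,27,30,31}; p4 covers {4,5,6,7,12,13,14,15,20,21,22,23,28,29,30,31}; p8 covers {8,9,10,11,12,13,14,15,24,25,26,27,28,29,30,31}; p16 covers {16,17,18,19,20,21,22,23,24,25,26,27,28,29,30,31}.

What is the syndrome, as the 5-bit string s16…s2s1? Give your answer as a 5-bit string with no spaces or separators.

11111

s1 (pos 1,3,5,7,9,11,13,15,17,19,21,23,25,27,29,31): 0⊕0⊕0⊕0⊕1⊕1⊕0⊕1⊕0⊕0⊕0⊕1⊕0⊕0⊕0⊕1 = 1
s2 (pos 2,3,6,7,10,11,14,15,18,19,22,23,26,27,30,31): 1⊕0⊕1⊕0⊕1⊕1⊕0⊕1⊕1⊕0⊕0⊕1⊕1⊕0⊕0⊕1 = 1
s4 (pos 4,5,6,7,12,13,14,15,20,21,22,23,28,29,30,31): 0⊕0⊕1⊕0⊕1⊕0⊕0⊕1⊕0⊕0⊕0⊕1⊕0⊕0⊕0⊕1 = 1
s8 (pos 8,9,10,11,12,13,14,15,24,25,26,27,28,29,30,31): 0⊕1⊕1⊕1⊕1⊕0⊕0⊕1⊕0⊕0⊕1⊕0⊕0⊕0⊕0⊕1 = 1
s16 (pos 16,17,18,19,20,21,22,23,24,25,26,27,28,29,30,31): 1⊕0⊕1⊕0⊕0⊕0⊕0⊕1⊕0⊕0⊕1⊕0⊕0⊕0⊕0⊕1 = 1
Syndrome s16…s1 = 11111 → error at position 31.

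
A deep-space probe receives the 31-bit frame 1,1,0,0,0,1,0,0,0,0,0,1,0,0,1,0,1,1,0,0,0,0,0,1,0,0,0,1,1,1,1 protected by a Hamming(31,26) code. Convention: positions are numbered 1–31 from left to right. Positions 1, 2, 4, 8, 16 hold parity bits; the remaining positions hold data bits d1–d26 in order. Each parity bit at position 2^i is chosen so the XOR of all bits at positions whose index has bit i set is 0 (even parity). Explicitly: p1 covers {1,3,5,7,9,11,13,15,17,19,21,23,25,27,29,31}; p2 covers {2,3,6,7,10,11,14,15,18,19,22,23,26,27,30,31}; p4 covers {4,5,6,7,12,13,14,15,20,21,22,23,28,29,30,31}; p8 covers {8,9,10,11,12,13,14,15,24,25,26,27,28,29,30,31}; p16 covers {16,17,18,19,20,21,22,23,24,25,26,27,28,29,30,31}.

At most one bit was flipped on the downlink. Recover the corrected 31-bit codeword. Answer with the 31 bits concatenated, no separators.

s1 (pos 1,3,5,7,9,11,13,15,17,19,21,23,25,27,29,31): 1⊕0⊕0⊕0⊕0⊕0⊕0⊕1⊕1⊕0⊕0⊕0⊕0⊕0⊕1⊕1 = 1
s2 (pos 2,3,6,7,10,11,14,15,18,19,22,23,26,27,30,31): 1⊕0⊕1⊕0⊕0⊕0⊕0⊕1⊕1⊕0⊕0⊕0⊕0⊕0⊕1⊕1 = 0
s4 (pos 4,5,6,7,12,13,14,15,20,21,22,23,28,29,30,31): 0⊕0⊕1⊕0⊕1⊕0⊕0⊕1⊕0⊕0⊕0⊕0⊕1⊕1⊕1⊕1 = 1
s8 (pos 8,9,10,11,12,13,14,15,24,25,26,27,28,29,30,31): 0⊕0⊕0⊕0⊕1⊕0⊕0⊕1⊕1⊕0⊕0⊕0⊕1⊕1⊕1⊕1 = 1
s16 (pos 16,17,18,19,20,21,22,23,24,25,26,27,28,29,30,31): 0⊕1⊕1⊕0⊕0⊕0⊕0⊕0⊕1⊕0⊕0⊕0⊕1⊕1⊕1⊕1 = 1
Syndrome s16…s1 = 11101 → error at position 29.
Flip position 29: 1100010000010010110000010001111 → 1100010000010010110000010001011

1100010000010010110000010001011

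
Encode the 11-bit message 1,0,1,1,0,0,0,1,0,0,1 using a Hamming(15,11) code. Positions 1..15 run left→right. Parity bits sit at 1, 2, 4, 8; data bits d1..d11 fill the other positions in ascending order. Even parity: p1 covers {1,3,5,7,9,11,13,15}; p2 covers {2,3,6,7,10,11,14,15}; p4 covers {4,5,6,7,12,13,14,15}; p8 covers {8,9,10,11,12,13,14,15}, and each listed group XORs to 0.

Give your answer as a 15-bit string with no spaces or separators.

101001100001001

Place data at non-parity positions: p1 p2 1 p4 0 1 1 p8 0 0 0 1 0 0 1
p1 (pos 1,3,5,7,9,11,13,15): XOR of data positions = 1⊕0⊕1⊕0⊕0⊕0⊕1 = 1
p2 (pos 2,3,6,7,10,11,14,15): XOR of data positions = 1⊕1⊕1⊕0⊕0⊕0⊕1 = 0
p4 (pos 4,5,6,7,12,13,14,15): XOR of data positions = 0⊕1⊕1⊕1⊕0⊕0⊕1 = 0
p8 (pos 8,9,10,11,12,13,14,15): XOR of data positions = 0⊕0⊕0⊕1⊕0⊕0⊕1 = 0
Codeword: 101001100001001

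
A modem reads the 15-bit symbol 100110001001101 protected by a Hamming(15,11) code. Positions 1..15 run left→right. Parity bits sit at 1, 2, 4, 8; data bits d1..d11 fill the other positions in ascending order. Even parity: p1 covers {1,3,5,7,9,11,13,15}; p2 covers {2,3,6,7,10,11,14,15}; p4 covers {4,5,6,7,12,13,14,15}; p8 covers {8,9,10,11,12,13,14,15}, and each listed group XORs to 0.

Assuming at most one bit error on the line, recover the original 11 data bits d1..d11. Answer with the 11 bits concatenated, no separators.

01011001101

s1 (pos 1,3,5,7,9,11,13,15): 1⊕0⊕1⊕0⊕1⊕0⊕1⊕1 = 1
s2 (pos 2,3,6,7,10,11,14,15): 0⊕0⊕0⊕0⊕0⊕0⊕0⊕1 = 1
s4 (pos 4,5,6,7,12,13,14,15): 1⊕1⊕0⊕0⊕1⊕1⊕0⊕1 = 1
s8 (pos 8,9,10,11,12,13,14,15): 0⊕1⊕0⊕0⊕1⊕1⊕0⊕1 = 0
Syndrome s8…s1 = 0111 → error at position 7.
Flip position 7: 100110001001101 → 100110101001101
Read data bits from positions 3,5,6,7,9,10,11,12,13,14,15: 01011001101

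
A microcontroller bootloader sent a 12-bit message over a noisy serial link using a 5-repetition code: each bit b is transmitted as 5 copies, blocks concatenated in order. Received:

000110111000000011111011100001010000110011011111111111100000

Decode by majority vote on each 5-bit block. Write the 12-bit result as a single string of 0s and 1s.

Block 1 (00011): 2 ones → 0
Block 2 (01110): 3 ones → 1
Block 3 (00000): 0 ones → 0
Block 4 (01111): 4 ones → 1
Block 5 (10111): 4 ones → 1
Block 6 (00001): 1 one → 0
Block 7 (01000): 1 one → 0
Block 8 (01100): 2 ones → 0
Block 9 (11011): 4 ones → 1
Block 10 (11111): 5 ones → 1
Block 11 (11111): 5 ones → 1
Block 12 (00000): 0 ones → 0

010110001110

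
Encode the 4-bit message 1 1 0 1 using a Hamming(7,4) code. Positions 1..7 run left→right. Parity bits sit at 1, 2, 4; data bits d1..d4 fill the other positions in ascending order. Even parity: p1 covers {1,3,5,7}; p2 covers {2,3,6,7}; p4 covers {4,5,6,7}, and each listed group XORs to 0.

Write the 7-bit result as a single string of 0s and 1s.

Place data at non-parity positions: p1 p2 1 p4 1 0 1
p1 (pos 1,3,5,7): XOR of data positions = 1⊕1⊕1 = 1
p2 (pos 2,3,6,7): XOR of data positions = 1⊕0⊕1 = 0
p4 (pos 4,5,6,7): XOR of data positions = 1⊕0⊕1 = 0
Codeword: 1010101

1010101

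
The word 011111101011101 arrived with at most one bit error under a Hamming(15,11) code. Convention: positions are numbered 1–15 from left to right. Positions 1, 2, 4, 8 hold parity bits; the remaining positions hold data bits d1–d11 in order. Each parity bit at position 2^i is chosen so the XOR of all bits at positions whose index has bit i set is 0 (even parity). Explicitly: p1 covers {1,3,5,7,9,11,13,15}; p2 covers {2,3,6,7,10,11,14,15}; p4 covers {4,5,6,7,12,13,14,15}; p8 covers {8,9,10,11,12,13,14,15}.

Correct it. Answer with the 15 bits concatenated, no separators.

s1 (pos 1,3,5,7,9,11,13,15): 0⊕1⊕1⊕1⊕1⊕1⊕1⊕1 = 1
s2 (pos 2,3,6,7,10,11,14,15): 1⊕1⊕1⊕1⊕0⊕1⊕0⊕1 = 0
s4 (pos 4,5,6,7,12,13,14,15): 1⊕1⊕1⊕1⊕1⊕1⊕0⊕1 = 1
s8 (pos 8,9,10,11,12,13,14,15): 0⊕1⊕0⊕1⊕1⊕1⊕0⊕1 = 1
Syndrome s8…s1 = 1101 → error at position 13.
Flip position 13: 011111101011101 → 011111101011001

011111101011001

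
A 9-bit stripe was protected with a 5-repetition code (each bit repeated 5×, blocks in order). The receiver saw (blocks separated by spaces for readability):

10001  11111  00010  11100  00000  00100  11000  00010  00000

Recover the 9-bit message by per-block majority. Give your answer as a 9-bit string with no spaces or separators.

Block 1 (10001): 2 ones → 0
Block 2 (11111): 5 ones → 1
Block 3 (00010): 1 one → 0
Block 4 (11100): 3 ones → 1
Block 5 (00000): 0 ones → 0
Block 6 (00100): 1 one → 0
Block 7 (11000): 2 ones → 0
Block 8 (00010): 1 one → 0
Block 9 (00000): 0 ones → 0

010100000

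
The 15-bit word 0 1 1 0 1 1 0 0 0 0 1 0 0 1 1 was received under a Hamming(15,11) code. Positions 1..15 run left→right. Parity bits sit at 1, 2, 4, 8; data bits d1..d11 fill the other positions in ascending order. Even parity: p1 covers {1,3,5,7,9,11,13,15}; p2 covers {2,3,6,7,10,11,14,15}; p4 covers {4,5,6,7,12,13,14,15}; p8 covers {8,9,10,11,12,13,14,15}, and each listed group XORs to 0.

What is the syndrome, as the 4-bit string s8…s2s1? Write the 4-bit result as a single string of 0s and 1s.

1000

s1 (pos 1,3,5,7,9,11,13,15): 0⊕1⊕1⊕0⊕0⊕1⊕0⊕1 = 0
s2 (pos 2,3,6,7,10,11,14,15): 1⊕1⊕1⊕0⊕0⊕1⊕1⊕1 = 0
s4 (pos 4,5,6,7,12,13,14,15): 0⊕1⊕1⊕0⊕0⊕0⊕1⊕1 = 0
s8 (pos 8,9,10,11,12,13,14,15): 0⊕0⊕0⊕1⊕0⊕0⊕1⊕1 = 1
Syndrome s8…s1 = 1000 → error at position 8.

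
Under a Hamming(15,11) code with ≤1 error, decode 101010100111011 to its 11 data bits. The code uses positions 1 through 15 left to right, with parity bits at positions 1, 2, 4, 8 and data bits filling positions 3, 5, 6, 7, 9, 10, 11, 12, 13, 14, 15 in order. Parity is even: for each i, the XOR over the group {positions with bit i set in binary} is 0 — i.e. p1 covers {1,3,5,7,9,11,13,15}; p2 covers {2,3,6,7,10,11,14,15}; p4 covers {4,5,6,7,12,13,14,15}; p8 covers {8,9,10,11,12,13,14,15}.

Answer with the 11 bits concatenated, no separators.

s1 (pos 1,3,5,7,9,11,13,15): 1⊕1⊕1⊕1⊕0⊕1⊕0⊕1 = 0
s2 (pos 2,3,6,7,10,11,14,15): 0⊕1⊕0⊕1⊕1⊕1⊕1⊕1 = 0
s4 (pos 4,5,6,7,12,13,14,15): 0⊕1⊕0⊕1⊕1⊕0⊕1⊕1 = 1
s8 (pos 8,9,10,11,12,13,14,15): 0⊕0⊕1⊕1⊕1⊕0⊕1⊕1 = 1
Syndrome s8…s1 = 1100 → error at position 12.
Flip position 12: 101010100111011 → 101010100110011
Read data bits from positions 3,5,6,7,9,10,11,12,13,14,15: 11010110011

11010110011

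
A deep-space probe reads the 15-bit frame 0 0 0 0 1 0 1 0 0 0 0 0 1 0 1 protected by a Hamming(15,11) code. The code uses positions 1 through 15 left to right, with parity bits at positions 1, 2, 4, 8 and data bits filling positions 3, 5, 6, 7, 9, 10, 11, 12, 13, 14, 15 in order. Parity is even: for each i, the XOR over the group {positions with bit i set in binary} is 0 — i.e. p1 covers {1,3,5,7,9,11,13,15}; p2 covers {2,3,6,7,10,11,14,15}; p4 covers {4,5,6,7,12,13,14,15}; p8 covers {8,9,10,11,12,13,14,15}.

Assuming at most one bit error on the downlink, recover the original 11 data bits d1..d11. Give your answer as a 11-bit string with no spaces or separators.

01010000101

s1 (pos 1,3,5,7,9,11,13,15): 0⊕0⊕1⊕1⊕0⊕0⊕1⊕1 = 0
s2 (pos 2,3,6,7,10,11,14,15): 0⊕0⊕0⊕1⊕0⊕0⊕0⊕1 = 0
s4 (pos 4,5,6,7,12,13,14,15): 0⊕1⊕0⊕1⊕0⊕1⊕0⊕1 = 0
s8 (pos 8,9,10,11,12,13,14,15): 0⊕0⊕0⊕0⊕0⊕1⊕0⊕1 = 0
Syndrome s8…s1 = 0000 → no error.
Read data bits from positions 3,5,6,7,9,10,11,12,13,14,15: 01010000101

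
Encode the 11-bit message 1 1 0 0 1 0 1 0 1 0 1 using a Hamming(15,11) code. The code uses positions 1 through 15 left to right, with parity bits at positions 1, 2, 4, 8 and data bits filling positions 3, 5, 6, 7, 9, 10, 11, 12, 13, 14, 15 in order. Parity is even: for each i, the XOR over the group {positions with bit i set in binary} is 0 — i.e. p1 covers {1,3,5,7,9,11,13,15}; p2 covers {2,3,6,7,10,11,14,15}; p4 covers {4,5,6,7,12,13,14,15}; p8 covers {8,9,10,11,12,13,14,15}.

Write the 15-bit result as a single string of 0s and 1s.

011110001010101

Place data at non-parity positions: p1 p2 1 p4 1 0 0 p8 1 0 1 0 1 0 1
p1 (pos 1,3,5,7,9,11,13,15): XOR of data positions = 1⊕1⊕0⊕1⊕1⊕1⊕1 = 0
p2 (pos 2,3,6,7,10,11,14,15): XOR of data positions = 1⊕0⊕0⊕0⊕1⊕0⊕1 = 1
p4 (pos 4,5,6,7,12,13,14,15): XOR of data positions = 1⊕0⊕0⊕0⊕1⊕0⊕1 = 1
p8 (pos 8,9,10,11,12,13,14,15): XOR of data positions = 1⊕0⊕1⊕0⊕1⊕0⊕1 = 0
Codeword: 011110001010101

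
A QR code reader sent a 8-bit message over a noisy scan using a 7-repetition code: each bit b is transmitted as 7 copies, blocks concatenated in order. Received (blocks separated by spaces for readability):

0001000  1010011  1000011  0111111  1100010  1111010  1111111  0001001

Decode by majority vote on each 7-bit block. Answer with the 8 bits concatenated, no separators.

Block 1 (0001000): 1 one → 0
Block 2 (1010011): 4 ones → 1
Block 3 (1000011): 3 ones → 0
Block 4 (0111111): 6 ones → 1
Block 5 (1100010): 3 ones → 0
Block 6 (1111010): 5 ones → 1
Block 7 (1111111): 7 ones → 1
Block 8 (0001001): 2 ones → 0

01010110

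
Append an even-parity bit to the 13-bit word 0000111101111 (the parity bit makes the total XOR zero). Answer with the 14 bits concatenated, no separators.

00001111011110

XOR of the 13 data bits: 0⊕0⊕0⊕0⊕1⊕1⊕1⊕1⊕0⊕1⊕1⊕1⊕1 = 0
Parity bit = 0 (so all 14 bits XOR to 0).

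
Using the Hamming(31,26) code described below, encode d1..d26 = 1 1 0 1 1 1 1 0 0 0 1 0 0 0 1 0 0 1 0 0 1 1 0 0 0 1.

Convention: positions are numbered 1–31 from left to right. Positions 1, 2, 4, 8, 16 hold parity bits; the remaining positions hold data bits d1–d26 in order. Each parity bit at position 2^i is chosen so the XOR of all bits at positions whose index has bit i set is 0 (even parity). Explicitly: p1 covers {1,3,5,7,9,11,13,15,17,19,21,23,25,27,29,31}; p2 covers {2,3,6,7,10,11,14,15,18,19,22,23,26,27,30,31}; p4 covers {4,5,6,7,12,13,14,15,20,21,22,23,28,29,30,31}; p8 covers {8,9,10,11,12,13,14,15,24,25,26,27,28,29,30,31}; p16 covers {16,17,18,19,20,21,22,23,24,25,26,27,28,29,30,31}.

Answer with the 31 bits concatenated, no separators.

Place data at non-parity positions: p1 p2 1 p4 1 0 1 p8 1 1 1 0 0 0 1 p16 0 0 0 1 0 0 1 0 0 1 1 0 0 0 1
p1 (pos 1,3,5,7,9,11,13,15,17,19,21,23,25,27,29,31): XOR of data positions = 1⊕1⊕1⊕1⊕1⊕0⊕1⊕0⊕0⊕0⊕1⊕0⊕1⊕0⊕1 = 1
p2 (pos 2,3,6,7,10,11,14,15,18,19,22,23,26,27,30,31): XOR of data positions = 1⊕0⊕1⊕1⊕1⊕0⊕1⊕0⊕0⊕0⊕1⊕1⊕1⊕0⊕1 = 1
p4 (pos 4,5,6,7,12,13,14,15,20,21,22,23,28,29,30,31): XOR of data positions = 1⊕0⊕1⊕0⊕0⊕0⊕1⊕1⊕0⊕0⊕1⊕0⊕0⊕0⊕1 = 0
p8 (pos 8,9,10,11,12,13,14,15,24,25,26,27,28,29,30,31): XOR of data positions = 1⊕1⊕1⊕0⊕0⊕0⊕1⊕0⊕0⊕1⊕1⊕0⊕0⊕0⊕1 = 1
p16 (pos 16,17,18,19,20,21,22,23,24,25,26,27,28,29,30,31): XOR of data positions = 0⊕0⊕0⊕1⊕0⊕0⊕1⊕0⊕0⊕1⊕1⊕0⊕0⊕0⊕1 = 1
Codeword: 1110101111100011000100100110001

1110101111100011000100100110001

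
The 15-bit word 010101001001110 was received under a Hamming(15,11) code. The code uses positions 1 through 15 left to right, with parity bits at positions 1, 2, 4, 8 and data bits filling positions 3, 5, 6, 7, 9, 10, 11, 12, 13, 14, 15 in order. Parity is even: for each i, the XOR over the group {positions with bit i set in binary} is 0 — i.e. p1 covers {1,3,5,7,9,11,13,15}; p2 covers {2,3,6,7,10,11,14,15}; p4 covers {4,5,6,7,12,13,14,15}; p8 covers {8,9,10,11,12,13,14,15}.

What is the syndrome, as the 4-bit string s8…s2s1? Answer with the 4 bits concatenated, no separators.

0110

s1 (pos 1,3,5,7,9,11,13,15): 0⊕0⊕0⊕0⊕1⊕0⊕1⊕0 = 0
s2 (pos 2,3,6,7,10,11,14,15): 1⊕0⊕1⊕0⊕0⊕0⊕1⊕0 = 1
s4 (pos 4,5,6,7,12,13,14,15): 1⊕0⊕1⊕0⊕1⊕1⊕1⊕0 = 1
s8 (pos 8,9,10,11,12,13,14,15): 0⊕1⊕0⊕0⊕1⊕1⊕1⊕0 = 0
Syndrome s8…s1 = 0110 → error at position 6.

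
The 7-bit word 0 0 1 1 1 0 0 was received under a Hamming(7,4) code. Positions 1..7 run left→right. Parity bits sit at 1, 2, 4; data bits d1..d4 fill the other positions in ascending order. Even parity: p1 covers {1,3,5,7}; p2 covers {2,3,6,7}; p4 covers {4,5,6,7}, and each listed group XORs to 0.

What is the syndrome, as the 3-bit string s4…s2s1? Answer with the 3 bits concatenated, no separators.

s1 (pos 1,3,5,7): 0⊕1⊕1⊕0 = 0
s2 (pos 2,3,6,7): 0⊕1⊕0⊕0 = 1
s4 (pos 4,5,6,7): 1⊕1⊕0⊕0 = 0
Syndrome s4…s1 = 010 → error at position 2.

010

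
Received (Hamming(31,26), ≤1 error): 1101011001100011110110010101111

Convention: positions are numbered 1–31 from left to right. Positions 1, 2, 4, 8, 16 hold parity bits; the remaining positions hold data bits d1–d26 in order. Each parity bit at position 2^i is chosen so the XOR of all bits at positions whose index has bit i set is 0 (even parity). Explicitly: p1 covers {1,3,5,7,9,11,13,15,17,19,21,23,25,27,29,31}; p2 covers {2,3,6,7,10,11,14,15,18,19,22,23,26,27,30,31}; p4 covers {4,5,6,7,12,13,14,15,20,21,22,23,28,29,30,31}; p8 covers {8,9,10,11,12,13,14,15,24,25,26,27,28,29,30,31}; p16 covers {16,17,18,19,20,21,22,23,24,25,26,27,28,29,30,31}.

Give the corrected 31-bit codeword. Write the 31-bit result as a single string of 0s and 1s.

s1 (pos 1,3,5,7,9,11,13,15,17,19,21,23,25,27,29,31): 1⊕0⊕0⊕1⊕0⊕1⊕0⊕1⊕1⊕0⊕1⊕0⊕0⊕0⊕1⊕1 = 0
s2 (pos 2,3,6,7,10,11,14,15,18,19,22,23,26,27,30,31): 1⊕0⊕1⊕1⊕1⊕1⊕0⊕1⊕1⊕0⊕0⊕0⊕1⊕0⊕1⊕1 = 0
s4 (pos 4,5,6,7,12,13,14,15,20,21,22,23,28,29,30,31): 1⊕0⊕1⊕1⊕0⊕0⊕0⊕1⊕1⊕1⊕0⊕0⊕1⊕1⊕1⊕1 = 0
s8 (pos 8,9,10,11,12,13,14,15,24,25,26,27,28,29,30,31): 0⊕0⊕1⊕1⊕0⊕0⊕0⊕1⊕1⊕0⊕1⊕0⊕1⊕1⊕1⊕1 = 1
s16 (pos 16,17,18,19,20,21,22,23,24,25,26,27,28,29,30,31): 1⊕1⊕1⊕0⊕1⊕1⊕0⊕0⊕1⊕0⊕1⊕0⊕1⊕1⊕1⊕1 = 1
Syndrome s16…s1 = 11000 → error at position 24.
Flip position 24: 1101011001100011110110010101111 → 1101011001100011110110000101111

1101011001100011110110000101111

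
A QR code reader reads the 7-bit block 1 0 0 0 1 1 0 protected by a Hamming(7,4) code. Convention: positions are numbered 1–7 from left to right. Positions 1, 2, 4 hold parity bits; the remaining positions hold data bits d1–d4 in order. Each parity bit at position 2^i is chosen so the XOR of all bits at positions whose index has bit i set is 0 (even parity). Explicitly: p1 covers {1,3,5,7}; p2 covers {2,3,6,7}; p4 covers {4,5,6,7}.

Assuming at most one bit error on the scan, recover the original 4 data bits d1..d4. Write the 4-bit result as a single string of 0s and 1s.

s1 (pos 1,3,5,7): 1⊕0⊕1⊕0 = 0
s2 (pos 2,3,6,7): 0⊕0⊕1⊕0 = 1
s4 (pos 4,5,6,7): 0⊕1⊕1⊕0 = 0
Syndrome s4…s1 = 010 → error at position 2.
Flip position 2: 1000110 → 1100110
Read data bits from positions 3,5,6,7: 0110

0110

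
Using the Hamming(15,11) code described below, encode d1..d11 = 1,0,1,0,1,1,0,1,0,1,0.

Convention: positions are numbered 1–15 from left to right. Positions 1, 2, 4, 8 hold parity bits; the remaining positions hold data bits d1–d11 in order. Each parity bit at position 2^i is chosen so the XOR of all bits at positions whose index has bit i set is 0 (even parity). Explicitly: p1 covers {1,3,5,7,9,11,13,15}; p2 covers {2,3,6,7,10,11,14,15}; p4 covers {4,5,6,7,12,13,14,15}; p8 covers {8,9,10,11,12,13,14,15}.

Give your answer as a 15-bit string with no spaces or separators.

001101001101010

Place data at non-parity positions: p1 p2 1 p4 0 1 0 p8 1 1 0 1 0 1 0
p1 (pos 1,3,5,7,9,11,13,15): XOR of data positions = 1⊕0⊕0⊕1⊕0⊕0⊕0 = 0
p2 (pos 2,3,6,7,10,11,14,15): XOR of data positions = 1⊕1⊕0⊕1⊕0⊕1⊕0 = 0
p4 (pos 4,5,6,7,12,13,14,15): XOR of data positions = 0⊕1⊕0⊕1⊕0⊕1⊕0 = 1
p8 (pos 8,9,10,11,12,13,14,15): XOR of data positions = 1⊕1⊕0⊕1⊕0⊕1⊕0 = 0
Codeword: 001101001101010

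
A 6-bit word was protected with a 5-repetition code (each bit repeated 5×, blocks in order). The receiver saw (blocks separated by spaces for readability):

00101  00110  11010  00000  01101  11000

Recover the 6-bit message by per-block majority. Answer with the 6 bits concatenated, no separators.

Block 1 (00101): 2 ones → 0
Block 2 (00110): 2 ones → 0
Block 3 (11010): 3 ones → 1
Block 4 (00000): 0 ones → 0
Block 5 (01101): 3 ones → 1
Block 6 (11000): 2 ones → 0

001010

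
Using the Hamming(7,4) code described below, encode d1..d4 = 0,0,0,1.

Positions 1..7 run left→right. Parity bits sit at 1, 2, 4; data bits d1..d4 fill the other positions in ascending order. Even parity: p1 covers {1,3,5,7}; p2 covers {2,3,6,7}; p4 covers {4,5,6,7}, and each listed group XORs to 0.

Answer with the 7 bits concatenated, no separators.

Place data at non-parity positions: p1 p2 0 p4 0 0 1
p1 (pos 1,3,5,7): XOR of data positions = 0⊕0⊕1 = 1
p2 (pos 2,3,6,7): XOR of data positions = 0⊕0⊕1 = 1
p4 (pos 4,5,6,7): XOR of data positions = 0⊕0⊕1 = 1
Codeword: 1101001

1101001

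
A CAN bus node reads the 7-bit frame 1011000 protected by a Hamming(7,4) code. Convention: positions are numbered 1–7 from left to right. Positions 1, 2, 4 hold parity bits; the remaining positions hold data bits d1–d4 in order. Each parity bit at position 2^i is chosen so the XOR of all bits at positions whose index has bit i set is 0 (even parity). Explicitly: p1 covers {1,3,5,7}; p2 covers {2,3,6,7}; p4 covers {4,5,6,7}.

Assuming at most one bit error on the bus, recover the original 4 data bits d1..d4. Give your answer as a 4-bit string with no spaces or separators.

s1 (pos 1,3,5,7): 1⊕1⊕0⊕0 = 0
s2 (pos 2,3,6,7): 0⊕1⊕0⊕0 = 1
s4 (pos 4,5,6,7): 1⊕0⊕0⊕0 = 1
Syndrome s4…s1 = 110 → error at position 6.
Flip position 6: 1011000 → 1011010
Read data bits from positions 3,5,6,7: 1010

1010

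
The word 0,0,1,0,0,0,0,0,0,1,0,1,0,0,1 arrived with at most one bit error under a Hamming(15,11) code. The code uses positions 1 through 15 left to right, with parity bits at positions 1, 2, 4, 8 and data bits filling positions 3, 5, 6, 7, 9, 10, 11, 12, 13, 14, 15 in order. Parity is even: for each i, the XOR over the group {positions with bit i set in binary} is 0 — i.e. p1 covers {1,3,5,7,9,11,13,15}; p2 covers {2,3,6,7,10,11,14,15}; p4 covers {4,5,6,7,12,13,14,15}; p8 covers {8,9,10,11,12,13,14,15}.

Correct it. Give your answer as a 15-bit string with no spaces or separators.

001000000001001

s1 (pos 1,3,5,7,9,11,13,15): 0⊕1⊕0⊕0⊕0⊕0⊕0⊕1 = 0
s2 (pos 2,3,6,7,10,11,14,15): 0⊕1⊕0⊕0⊕1⊕0⊕0⊕1 = 1
s4 (pos 4,5,6,7,12,13,14,15): 0⊕0⊕0⊕0⊕1⊕0⊕0⊕1 = 0
s8 (pos 8,9,10,11,12,13,14,15): 0⊕0⊕1⊕0⊕1⊕0⊕0⊕1 = 1
Syndrome s8…s1 = 1010 → error at position 10.
Flip position 10: 001000000101001 → 001000000001001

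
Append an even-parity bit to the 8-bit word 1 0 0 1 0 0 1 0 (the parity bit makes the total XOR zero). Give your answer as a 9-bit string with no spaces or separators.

100100101

XOR of the 8 data bits: 1⊕0⊕0⊕1⊕0⊕0⊕1⊕0 = 1
Parity bit = 1 (so all 9 bits XOR to 0).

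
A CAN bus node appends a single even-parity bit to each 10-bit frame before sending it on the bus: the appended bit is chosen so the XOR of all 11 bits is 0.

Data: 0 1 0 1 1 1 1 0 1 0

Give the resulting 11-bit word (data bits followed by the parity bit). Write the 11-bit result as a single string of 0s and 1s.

XOR of the 10 data bits: 0⊕1⊕0⊕1⊕1⊕1⊕1⊕0⊕1⊕0 = 0
Parity bit = 0 (so all 11 bits XOR to 0).

01011110100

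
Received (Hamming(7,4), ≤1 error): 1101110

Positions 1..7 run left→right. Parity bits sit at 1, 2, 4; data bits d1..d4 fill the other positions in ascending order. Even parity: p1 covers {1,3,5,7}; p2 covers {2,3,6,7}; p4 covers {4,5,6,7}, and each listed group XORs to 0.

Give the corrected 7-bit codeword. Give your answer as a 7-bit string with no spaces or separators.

1100110

s1 (pos 1,3,5,7): 1⊕0⊕1⊕0 = 0
s2 (pos 2,3,6,7): 1⊕0⊕1⊕0 = 0
s4 (pos 4,5,6,7): 1⊕1⊕1⊕0 = 1
Syndrome s4…s1 = 100 → error at position 4.
Flip position 4: 1101110 → 1100110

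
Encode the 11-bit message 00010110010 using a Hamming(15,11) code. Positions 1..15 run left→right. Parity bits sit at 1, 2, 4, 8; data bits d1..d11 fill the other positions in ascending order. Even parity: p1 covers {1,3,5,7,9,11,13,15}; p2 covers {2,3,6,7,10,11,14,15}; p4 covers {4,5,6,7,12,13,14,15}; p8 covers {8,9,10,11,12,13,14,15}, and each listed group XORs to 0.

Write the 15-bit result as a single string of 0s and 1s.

000000110110010

Place data at non-parity positions: p1 p2 0 p4 0 0 1 p8 0 1 1 0 0 1 0
p1 (pos 1,3,5,7,9,11,13,15): XOR of data positions = 0⊕0⊕1⊕0⊕1⊕0⊕0 = 0
p2 (pos 2,3,6,7,10,11,14,15): XOR of data positions = 0⊕0⊕1⊕1⊕1⊕1⊕0 = 0
p4 (pos 4,5,6,7,12,13,14,15): XOR of data positions = 0⊕0⊕1⊕0⊕0⊕1⊕0 = 0
p8 (pos 8,9,10,11,12,13,14,15): XOR of data positions = 0⊕1⊕1⊕0⊕0⊕1⊕0 = 1
Codeword: 000000110110010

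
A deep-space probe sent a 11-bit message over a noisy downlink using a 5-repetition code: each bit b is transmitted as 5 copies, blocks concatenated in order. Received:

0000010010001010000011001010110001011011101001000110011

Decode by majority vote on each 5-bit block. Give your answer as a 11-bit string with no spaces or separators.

Block 1 (00000): 0 ones → 0
Block 2 (10010): 2 ones → 0
Block 3 (00101): 2 ones → 0
Block 4 (00000): 0 ones → 0
Block 5 (11001): 3 ones → 1
Block 6 (01011): 3 ones → 1
Block 7 (00010): 1 one → 0
Block 8 (11011): 4 ones → 1
Block 9 (10100): 2 ones → 0
Block 10 (10001): 2 ones → 0
Block 11 (10011): 3 ones → 1

00001101001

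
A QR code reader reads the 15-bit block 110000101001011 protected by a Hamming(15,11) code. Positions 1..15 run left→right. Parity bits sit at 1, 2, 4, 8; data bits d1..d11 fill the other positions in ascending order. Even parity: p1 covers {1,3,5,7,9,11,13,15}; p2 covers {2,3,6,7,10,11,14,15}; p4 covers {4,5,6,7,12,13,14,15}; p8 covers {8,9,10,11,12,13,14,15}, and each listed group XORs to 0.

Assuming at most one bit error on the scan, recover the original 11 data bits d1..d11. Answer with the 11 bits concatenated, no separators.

s1 (pos 1,3,5,7,9,11,13,15): 1⊕0⊕0⊕1⊕1⊕0⊕0⊕1 = 0
s2 (pos 2,3,6,7,10,11,14,15): 1⊕0⊕0⊕1⊕0⊕0⊕1⊕1 = 0
s4 (pos 4,5,6,7,12,13,14,15): 0⊕0⊕0⊕1⊕1⊕0⊕1⊕1 = 0
s8 (pos 8,9,10,11,12,13,14,15): 0⊕1⊕0⊕0⊕1⊕0⊕1⊕1 = 0
Syndrome s8…s1 = 0000 → no error.
Read data bits from positions 3,5,6,7,9,10,11,12,13,14,15: 00011001011

00011001011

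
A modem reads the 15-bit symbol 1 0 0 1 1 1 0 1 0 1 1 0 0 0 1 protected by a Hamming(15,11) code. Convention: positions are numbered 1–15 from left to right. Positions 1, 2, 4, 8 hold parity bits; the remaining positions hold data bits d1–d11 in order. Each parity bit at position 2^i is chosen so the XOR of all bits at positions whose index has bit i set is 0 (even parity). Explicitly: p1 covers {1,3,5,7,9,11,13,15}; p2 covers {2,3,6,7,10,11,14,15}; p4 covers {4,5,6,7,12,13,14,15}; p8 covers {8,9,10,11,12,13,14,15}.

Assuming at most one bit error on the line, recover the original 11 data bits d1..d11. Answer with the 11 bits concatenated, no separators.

01100110001

s1 (pos 1,3,5,7,9,11,13,15): 1⊕0⊕1⊕0⊕0⊕1⊕0⊕1 = 0
s2 (pos 2,3,6,7,10,11,14,15): 0⊕0⊕1⊕0⊕1⊕1⊕0⊕1 = 0
s4 (pos 4,5,6,7,12,13,14,15): 1⊕1⊕1⊕0⊕0⊕0⊕0⊕1 = 0
s8 (pos 8,9,10,11,12,13,14,15): 1⊕0⊕1⊕1⊕0⊕0⊕0⊕1 = 0
Syndrome s8…s1 = 0000 → no error.
Read data bits from positions 3,5,6,7,9,10,11,12,13,14,15: 01100110001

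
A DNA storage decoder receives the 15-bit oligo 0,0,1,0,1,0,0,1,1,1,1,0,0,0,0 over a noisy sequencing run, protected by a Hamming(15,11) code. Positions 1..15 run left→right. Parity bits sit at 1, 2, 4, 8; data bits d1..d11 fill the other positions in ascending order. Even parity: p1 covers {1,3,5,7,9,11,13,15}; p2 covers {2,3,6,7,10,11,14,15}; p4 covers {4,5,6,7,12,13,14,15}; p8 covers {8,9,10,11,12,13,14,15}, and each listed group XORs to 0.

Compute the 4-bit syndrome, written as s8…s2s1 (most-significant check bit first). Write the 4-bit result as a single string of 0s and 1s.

s1 (pos 1,3,5,7,9,11,13,15): 0⊕1⊕1⊕0⊕1⊕1⊕0⊕0 = 0
s2 (pos 2,3,6,7,10,11,14,15): 0⊕1⊕0⊕0⊕1⊕1⊕0⊕0 = 1
s4 (pos 4,5,6,7,12,13,14,15): 0⊕1⊕0⊕0⊕0⊕0⊕0⊕0 = 1
s8 (pos 8,9,10,11,12,13,14,15): 1⊕1⊕1⊕1⊕0⊕0⊕0⊕0 = 0
Syndrome s8…s1 = 0110 → error at position 6.

0110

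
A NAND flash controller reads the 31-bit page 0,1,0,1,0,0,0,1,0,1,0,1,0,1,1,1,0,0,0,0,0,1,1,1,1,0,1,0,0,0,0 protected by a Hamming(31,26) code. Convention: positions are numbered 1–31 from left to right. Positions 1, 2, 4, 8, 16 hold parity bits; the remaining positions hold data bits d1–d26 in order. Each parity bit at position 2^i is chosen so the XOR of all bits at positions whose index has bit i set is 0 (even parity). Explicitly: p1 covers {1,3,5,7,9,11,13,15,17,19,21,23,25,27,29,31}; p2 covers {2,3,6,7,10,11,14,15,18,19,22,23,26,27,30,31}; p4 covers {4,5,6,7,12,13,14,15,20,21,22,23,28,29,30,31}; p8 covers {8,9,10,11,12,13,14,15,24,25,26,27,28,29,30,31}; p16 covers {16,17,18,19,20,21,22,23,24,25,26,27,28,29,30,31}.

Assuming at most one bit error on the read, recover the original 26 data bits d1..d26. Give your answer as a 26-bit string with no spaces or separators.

00000101011000001111010000

s1 (pos 1,3,5,7,9,11,13,15,17,19,21,23,25,27,29,31): 0⊕0⊕0⊕0⊕0⊕0⊕0⊕1⊕0⊕0⊕0⊕1⊕1⊕1⊕0⊕0 = 0
s2 (pos 2,3,6,7,10,11,14,15,18,19,22,23,26,27,30,31): 1⊕0⊕0⊕0⊕1⊕0⊕1⊕1⊕0⊕0⊕1⊕1⊕0⊕1⊕0⊕0 = 1
s4 (pos 4,5,6,7,12,13,14,15,20,21,22,23,28,29,30,31): 1⊕0⊕0⊕0⊕1⊕0⊕1⊕1⊕0⊕0⊕1⊕1⊕0⊕0⊕0⊕0 = 0
s8 (pos 8,9,10,11,12,13,14,15,24,25,26,27,28,29,30,31): 1⊕0⊕1⊕0⊕1⊕0⊕1⊕1⊕1⊕1⊕0⊕1⊕0⊕0⊕0⊕0 = 0
s16 (pos 16,17,18,19,20,21,22,23,24,25,26,27,28,29,30,31): 1⊕0⊕0⊕0⊕0⊕0⊕1⊕1⊕1⊕1⊕0⊕1⊕0⊕0⊕0⊕0 = 0
Syndrome s16…s1 = 00010 → error at position 2.
Flip position 2: 0101000101010111000001111010000 → 0001000101010111000001111010000
Read data bits from positions 3,5,6,7,9,10,11,12,13,14,15,17,18,19,20,21,22,23,24,25,26,27,28,29,30,31: 00000101011000001111010000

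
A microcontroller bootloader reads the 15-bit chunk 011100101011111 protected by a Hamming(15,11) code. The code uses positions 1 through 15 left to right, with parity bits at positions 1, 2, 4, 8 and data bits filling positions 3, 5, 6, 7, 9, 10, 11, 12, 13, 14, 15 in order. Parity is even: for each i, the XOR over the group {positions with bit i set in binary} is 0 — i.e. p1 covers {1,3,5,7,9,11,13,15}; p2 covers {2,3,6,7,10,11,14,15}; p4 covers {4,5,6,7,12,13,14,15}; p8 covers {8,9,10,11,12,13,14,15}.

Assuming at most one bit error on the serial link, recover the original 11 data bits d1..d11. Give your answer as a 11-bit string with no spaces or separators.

s1 (pos 1,3,5,7,9,11,13,15): 0⊕1⊕0⊕1⊕1⊕1⊕1⊕1 = 0
s2 (pos 2,3,6,7,10,11,14,15): 1⊕1⊕0⊕1⊕0⊕1⊕1⊕1 = 0
s4 (pos 4,5,6,7,12,13,14,15): 1⊕0⊕0⊕1⊕1⊕1⊕1⊕1 = 0
s8 (pos 8,9,10,11,12,13,14,15): 0⊕1⊕0⊕1⊕1⊕1⊕1⊕1 = 0
Syndrome s8…s1 = 0000 → no error.
Read data bits from positions 3,5,6,7,9,10,11,12,13,14,15: 10011011111

10011011111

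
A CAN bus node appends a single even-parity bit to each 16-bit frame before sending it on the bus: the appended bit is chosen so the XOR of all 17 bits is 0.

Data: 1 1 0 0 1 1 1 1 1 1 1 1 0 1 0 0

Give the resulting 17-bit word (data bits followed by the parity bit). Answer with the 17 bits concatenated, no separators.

11001111111101001

XOR of the 16 data bits: 1⊕1⊕0⊕0⊕1⊕1⊕1⊕1⊕1⊕1⊕1⊕1⊕0⊕1⊕0⊕0 = 1
Parity bit = 1 (so all 17 bits XOR to 0).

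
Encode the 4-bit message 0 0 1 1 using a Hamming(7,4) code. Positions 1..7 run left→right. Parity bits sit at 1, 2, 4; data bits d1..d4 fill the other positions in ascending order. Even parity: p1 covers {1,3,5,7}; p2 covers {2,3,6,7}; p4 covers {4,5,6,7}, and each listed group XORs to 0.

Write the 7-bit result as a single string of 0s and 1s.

1000011

Place data at non-parity positions: p1 p2 0 p4 0 1 1
p1 (pos 1,3,5,7): XOR of data positions = 0⊕0⊕1 = 1
p2 (pos 2,3,6,7): XOR of data positions = 0⊕1⊕1 = 0
p4 (pos 4,5,6,7): XOR of data positions = 0⊕1⊕1 = 0
Codeword: 1000011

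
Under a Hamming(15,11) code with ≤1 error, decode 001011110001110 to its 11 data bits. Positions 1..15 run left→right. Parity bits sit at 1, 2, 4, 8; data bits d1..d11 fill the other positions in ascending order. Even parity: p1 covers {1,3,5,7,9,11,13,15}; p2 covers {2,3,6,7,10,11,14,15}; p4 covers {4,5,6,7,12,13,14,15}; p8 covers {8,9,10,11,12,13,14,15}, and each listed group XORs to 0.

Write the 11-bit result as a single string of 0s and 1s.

11110001110

s1 (pos 1,3,5,7,9,11,13,15): 0⊕1⊕1⊕1⊕0⊕0⊕1⊕0 = 0
s2 (pos 2,3,6,7,10,11,14,15): 0⊕1⊕1⊕1⊕0⊕0⊕1⊕0 = 0
s4 (pos 4,5,6,7,12,13,14,15): 0⊕1⊕1⊕1⊕1⊕1⊕1⊕0 = 0
s8 (pos 8,9,10,11,12,13,14,15): 1⊕0⊕0⊕0⊕1⊕1⊕1⊕0 = 0
Syndrome s8…s1 = 0000 → no error.
Read data bits from positions 3,5,6,7,9,10,11,12,13,14,15: 11110001110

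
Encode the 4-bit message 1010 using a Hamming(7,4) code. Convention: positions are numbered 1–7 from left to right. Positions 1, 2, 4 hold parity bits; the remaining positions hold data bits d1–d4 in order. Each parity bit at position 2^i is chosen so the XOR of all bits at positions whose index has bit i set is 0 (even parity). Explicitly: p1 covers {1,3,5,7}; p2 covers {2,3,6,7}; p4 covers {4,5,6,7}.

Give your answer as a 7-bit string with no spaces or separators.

1011010

Place data at non-parity positions: p1 p2 1 p4 0 1 0
p1 (pos 1,3,5,7): XOR of data positions = 1⊕0⊕0 = 1
p2 (pos 2,3,6,7): XOR of data positions = 1⊕1⊕0 = 0
p4 (pos 4,5,6,7): XOR of data positions = 0⊕1⊕0 = 1
Codeword: 1011010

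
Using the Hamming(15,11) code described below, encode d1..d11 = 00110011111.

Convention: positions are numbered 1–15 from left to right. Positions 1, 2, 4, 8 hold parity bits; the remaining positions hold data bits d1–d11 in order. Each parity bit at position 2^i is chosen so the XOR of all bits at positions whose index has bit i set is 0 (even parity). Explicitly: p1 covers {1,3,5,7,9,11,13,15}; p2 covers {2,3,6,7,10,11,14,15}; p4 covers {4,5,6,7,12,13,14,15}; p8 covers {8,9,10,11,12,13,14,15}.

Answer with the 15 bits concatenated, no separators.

010001110011111

Place data at non-parity positions: p1 p2 0 p4 0 1 1 p8 0 0 1 1 1 1 1
p1 (pos 1,3,5,7,9,11,13,15): XOR of data positions = 0⊕0⊕1⊕0⊕1⊕1⊕1 = 0
p2 (pos 2,3,6,7,10,11,14,15): XOR of data positions = 0⊕1⊕1⊕0⊕1⊕1⊕1 = 1
p4 (pos 4,5,6,7,12,13,14,15): XOR of data positions = 0⊕1⊕1⊕1⊕1⊕1⊕1 = 0
p8 (pos 8,9,10,11,12,13,14,15): XOR of data positions = 0⊕0⊕1⊕1⊕1⊕1⊕1 = 1
Codeword: 010001110011111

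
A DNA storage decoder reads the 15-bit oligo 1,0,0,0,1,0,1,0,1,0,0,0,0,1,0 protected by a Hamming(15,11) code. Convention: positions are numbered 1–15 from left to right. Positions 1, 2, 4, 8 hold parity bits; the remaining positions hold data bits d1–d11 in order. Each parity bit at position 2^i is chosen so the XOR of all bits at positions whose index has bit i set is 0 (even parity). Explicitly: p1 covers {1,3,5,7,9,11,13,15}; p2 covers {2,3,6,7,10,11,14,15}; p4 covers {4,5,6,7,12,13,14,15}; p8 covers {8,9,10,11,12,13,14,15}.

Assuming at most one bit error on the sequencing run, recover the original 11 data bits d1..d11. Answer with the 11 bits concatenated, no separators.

01011000010

s1 (pos 1,3,5,7,9,11,13,15): 1⊕0⊕1⊕1⊕1⊕0⊕0⊕0 = 0
s2 (pos 2,3,6,7,10,11,14,15): 0⊕0⊕0⊕1⊕0⊕0⊕1⊕0 = 0
s4 (pos 4,5,6,7,12,13,14,15): 0⊕1⊕0⊕1⊕0⊕0⊕1⊕0 = 1
s8 (pos 8,9,10,11,12,13,14,15): 0⊕1⊕0⊕0⊕0⊕0⊕1⊕0 = 0
Syndrome s8…s1 = 0100 → error at position 4.
Flip position 4: 100010101000010 → 100110101000010
Read data bits from positions 3,5,6,7,9,10,11,12,13,14,15: 01011000010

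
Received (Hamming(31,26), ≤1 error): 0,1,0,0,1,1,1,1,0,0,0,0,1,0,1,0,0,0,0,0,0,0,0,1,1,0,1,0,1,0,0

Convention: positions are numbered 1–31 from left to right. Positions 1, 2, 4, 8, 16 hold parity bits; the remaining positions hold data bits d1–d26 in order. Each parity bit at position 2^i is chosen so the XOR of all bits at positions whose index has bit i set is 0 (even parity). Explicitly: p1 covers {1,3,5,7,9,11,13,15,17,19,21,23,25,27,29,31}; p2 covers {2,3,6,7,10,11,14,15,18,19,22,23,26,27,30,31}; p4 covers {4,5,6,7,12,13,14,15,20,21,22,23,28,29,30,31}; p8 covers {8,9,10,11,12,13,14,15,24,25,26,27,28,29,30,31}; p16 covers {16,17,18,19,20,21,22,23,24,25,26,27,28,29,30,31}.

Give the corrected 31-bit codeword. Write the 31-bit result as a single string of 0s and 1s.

s1 (pos 1,3,5,7,9,11,13,15,17,19,21,23,25,27,29,31): 0⊕0⊕1⊕1⊕0⊕0⊕1⊕1⊕0⊕0⊕0⊕0⊕1⊕1⊕1⊕0 = 1
s2 (pos 2,3,6,7,10,11,14,15,18,19,22,23,26,27,30,31): 1⊕0⊕1⊕1⊕0⊕0⊕0⊕1⊕0⊕0⊕0⊕0⊕0⊕1⊕0⊕0 = 1
s4 (pos 4,5,6,7,12,13,14,15,20,21,22,23,28,29,30,31): 0⊕1⊕1⊕1⊕0⊕1⊕0⊕1⊕0⊕0⊕0⊕0⊕0⊕1⊕0⊕0 = 0
s8 (pos 8,9,10,11,12,13,14,15,24,25,26,27,28,29,30,31): 1⊕0⊕0⊕0⊕0⊕1⊕0⊕1⊕1⊕1⊕0⊕1⊕0⊕1⊕0⊕0 = 1
s16 (pos 16,17,18,19,20,21,22,23,24,25,26,27,28,29,30,31): 0⊕0⊕0⊕0⊕0⊕0⊕0⊕0⊕1⊕1⊕0⊕1⊕0⊕1⊕0⊕0 = 0
Syndrome s16…s1 = 01011 → error at position 11.
Flip position 11: 0100111100001010000000011010100 → 0100111100101010000000011010100

0100111100101010000000011010100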